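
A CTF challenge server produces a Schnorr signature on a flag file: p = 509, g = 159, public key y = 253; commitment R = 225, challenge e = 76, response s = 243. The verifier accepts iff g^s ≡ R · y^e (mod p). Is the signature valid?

g^s mod p:
Squares mod 509: 159^1≡159, 159^2≡340, 159^4≡57, 159^8≡195, 159^16≡359, 159^32≡104, 159^64≡127, 159^128≡350
243 = 128 + 64 + 32 + 16 + 2 + 1, so 159^243 ≡ 350·127·104·359·340·159 ≡ 133 (mod 509)
R · y^e mod p:
Squares mod 509: 253^1≡253, 253^2≡384, 253^4≡355, 253^8≡302, 253^16≡93, 253^32≡505, 253^64≡16
76 = 64 + 8 + 4, so 253^76 ≡ 16·302·355 ≡ 30 (mod 509)
225·30 = 6750 ≡ 133 (mod 509)
133 ≡ 133 (mod 509); signature holds.

valid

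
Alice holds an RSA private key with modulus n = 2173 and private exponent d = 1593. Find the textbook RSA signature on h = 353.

Squares mod 2173: h^1≡353, h^2≡748, h^4≡1043, h^8≡1349, h^16≡1000, h^32≡420, h^64≡387, h^128≡2005, h^256≡2148, h^512≡625, h^1024≡1658
1593 = 1024 + 512 + 32 + 16 + 8 + 1, so h^1593 ≡ 1658·625·420·1000·1349·353 ≡ 496 (mod 2173)

496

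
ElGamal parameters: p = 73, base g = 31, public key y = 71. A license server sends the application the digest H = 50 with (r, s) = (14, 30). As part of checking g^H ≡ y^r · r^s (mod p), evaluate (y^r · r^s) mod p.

71^2 = 5041 ≡ 4
71^4 ≡ 4^2 = 16
71^8 ≡ 16^2 = 256 ≡ 37
14 = 8 + 4 + 2, so 71^14 ≡ 37·16·4 ≡ 32 (mod 73)
14^2 = 196 ≡ 50
14^4 ≡ 50^2 = 2500 ≡ 18
14^8 ≡ 18^2 = 324 ≡ 32
14^16 ≡ 32^2 = 1024 ≡ 2
30 = 16 + 8 + 4 + 2, so 14^30 ≡ 2·32·18·50 ≡ 3 (mod 73)
y^r · r^s ≡ 32·3 = 96 ≡ 23 (mod 73)

23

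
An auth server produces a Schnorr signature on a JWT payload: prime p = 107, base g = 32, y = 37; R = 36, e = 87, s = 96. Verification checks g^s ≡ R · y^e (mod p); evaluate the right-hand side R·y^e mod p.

37^2 = 1369 ≡ 85
37^4 ≡ 85^2 = 7225 ≡ 56
37^8 ≡ 56^2 = 3136 ≡ 33
37^16 ≡ 33^2 = 1089 ≡ 19
37^32 ≡ 19^2 = 361 ≡ 40
37^64 ≡ 40^2 = 1600 ≡ 102
87 = 64 + 16 + 4 + 2 + 1, so 37^87 ≡ 102·19·56·85·37 ≡ 83 (mod 107)
R · y^e ≡ 36·83 = 2988 ≡ 99 (mod 107)

99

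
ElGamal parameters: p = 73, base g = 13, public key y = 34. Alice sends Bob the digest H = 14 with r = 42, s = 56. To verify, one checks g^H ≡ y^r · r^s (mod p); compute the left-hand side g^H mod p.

Squares mod 73: 13^1≡13, 13^2≡23, 13^4≡18, 13^8≡32
14 = 8 + 4 + 2, so 13^14 ≡ 32·18·23 ≡ 35 (mod 73)

35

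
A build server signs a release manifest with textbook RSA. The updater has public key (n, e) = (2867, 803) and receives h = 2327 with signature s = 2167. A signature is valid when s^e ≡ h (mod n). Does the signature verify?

does not verify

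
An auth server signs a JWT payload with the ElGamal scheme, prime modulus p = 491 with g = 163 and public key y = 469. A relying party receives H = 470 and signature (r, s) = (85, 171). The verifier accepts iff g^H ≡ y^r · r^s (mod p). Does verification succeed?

fails

Left side g^H mod p:
163^2 = 26569 ≡ 55
163^4 ≡ 55^2 = 3025 ≡ 79
163^8 ≡ 79^2 = 6241 ≡ 349
163^16 ≡ 349^2 = 121801 ≡ 33
163^32 ≡ 33^2 = 1089 ≡ 107
163^64 ≡ 107^2 = 11449 ≡ 156
163^128 ≡ 156^2 = 24336 ≡ 277
163^256 ≡ 277^2 = 76729 ≡ 133
470 = 256 + 128 + 64 + 16 + 4 + 2, so 163^470 ≡ 133·277·156·33·79·55 ≡ 42 (mod 491)
Right side y^r · r^s mod p:
469^2 = 219961 ≡ 484
469^4 ≡ 484^2 = 234256 ≡ 49
469^8 ≡ 49^2 = 2401 ≡ 437
469^16 ≡ 437^2 = 190969 ≡ 461
469^32 ≡ 461^2 = 212521 ≡ 409
469^64 ≡ 409^2 = 167281 ≡ 341
85 = 64 + 16 + 4 + 1, so 469^85 ≡ 341·461·49·469 ≡ 80 (mod 491)
85^2 = 7225 ≡ 351
85^4 ≡ 351^2 = 123201 ≡ 451
85^8 ≡ 451^2 = 203401 ≡ 127
85^16 ≡ 127^2 = 16129 ≡ 417
85^32 ≡ 417^2 = 173889 ≡ 75
85^64 ≡ 75^2 = 5625 ≡ 224
85^128 ≡ 224^2 = 50176 ≡ 94
171 = 128 + 32 + 8 + 2 + 1, so 85^171 ≡ 94·75·127·351·85 ≡ 139 (mod 491)
80·139 = 11120 ≡ 318 (mod 491)
42 ≠ 318, so verification fails.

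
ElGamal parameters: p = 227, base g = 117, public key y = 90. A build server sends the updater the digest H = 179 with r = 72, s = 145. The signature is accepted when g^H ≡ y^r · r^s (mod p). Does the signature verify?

Left side g^H mod p:
Squares mod 227: 117^1≡117, 117^2≡69, 117^4≡221, 117^8≡36, 117^16≡161, 117^32≡43, 117^64≡33, 117^128≡181
179 = 128 + 32 + 16 + 2 + 1, so 117^179 ≡ 181·43·161·69·117 ≡ 220 (mod 227)
Right side y^r · r^s mod p:
Squares mod 227: 90^1≡90, 90^2≡155, 90^4≡190, 90^8≡7, 90^16≡49, 90^32≡131, 90^64≡136
72 = 64 + 8, so 90^72 ≡ 136·7 ≡ 44 (mod 227)
Squares mod 227: 72^1≡72, 72^2≡190, 72^4≡7, 72^8≡49, 72^16≡131, 72^32≡136, 72^64≡109, 72^128≡77
145 = 128 + 16 + 1, so 72^145 ≡ 77·131·72 ≡ 91 (mod 227)
44·91 = 4004 ≡ 145 (mod 227)
220 ≠ 145, so verification fails.

does not verify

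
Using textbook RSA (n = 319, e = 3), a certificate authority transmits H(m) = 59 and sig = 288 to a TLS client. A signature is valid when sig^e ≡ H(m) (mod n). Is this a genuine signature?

forged

sig^3 mod 319 = 195
sig^3 mod 319 = 195, but H(m) = 59.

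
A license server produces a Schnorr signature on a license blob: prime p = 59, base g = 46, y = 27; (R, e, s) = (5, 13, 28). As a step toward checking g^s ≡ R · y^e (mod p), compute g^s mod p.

Squares mod 59: 46^1≡46, 46^2≡51, 46^4≡5, 46^8≡25, 46^16≡35
28 = 16 + 8 + 4, so 46^28 ≡ 35·25·5 ≡ 9 (mod 59)

9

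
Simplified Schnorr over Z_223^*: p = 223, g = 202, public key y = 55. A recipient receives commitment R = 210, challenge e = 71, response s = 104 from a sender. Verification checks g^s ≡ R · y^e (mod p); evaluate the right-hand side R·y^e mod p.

188

Squares mod 223: 55^1≡55, 55^2≡126, 55^4≡43, 55^8≡65, 55^16≡211, 55^32≡144, 55^64≡220
71 = 64 + 4 + 2 + 1, so 55^71 ≡ 220·43·126·55 ≡ 37 (mod 223)
R · y^e ≡ 210·37 = 7770 ≡ 188 (mod 223)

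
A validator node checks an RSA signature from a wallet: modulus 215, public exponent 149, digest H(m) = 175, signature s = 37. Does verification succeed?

fails

s^2 ≡ 37^2 = 1369 ≡ 79
s^4 ≡ 79^2 = 6241 ≡ 6
s^8 ≡ 6^2 = 36
s^16 ≡ 36^2 = 1296 ≡ 6
s^32 ≡ 6^2 = 36
s^64 ≡ 36^2 = 1296 ≡ 6
s^128 ≡ 6^2 = 36
149 = 128 + 16 + 4 + 1, so s^149 ≡ 36·6·6·37 ≡ 7 (mod 215)
7 ≠ 175, so verification fails.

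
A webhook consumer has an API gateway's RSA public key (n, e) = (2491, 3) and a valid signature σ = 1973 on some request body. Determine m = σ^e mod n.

σ^2 ≡ 1973^2 = 3892729 ≡ 1787
3 = 2 + 1, so σ^3 ≡ 1787·1973 ≡ 986 (mod 2491)

986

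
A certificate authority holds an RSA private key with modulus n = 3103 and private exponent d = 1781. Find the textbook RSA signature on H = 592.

H^2 ≡ 592^2 = 350464 ≡ 2928
H^4 ≡ 2928^2 = 8573184 ≡ 2698
H^8 ≡ 2698^2 = 7279204 ≡ 2669
H^16 ≡ 2669^2 = 7123561 ≡ 2176
H^32 ≡ 2176^2 = 4734976 ≡ 2901
H^64 ≡ 2901^2 = 8415801 ≡ 465
H^128 ≡ 465^2 = 216225 ≡ 2118
H^256 ≡ 2118^2 = 4485924 ≡ 2089
H^512 ≡ 2089^2 = 4363921 ≡ 1103
H^1024 ≡ 1103^2 = 1216609 ≡ 233
1781 = 1024 + 512 + 128 + 64 + 32 + 16 + 4 + 1, so H^1781 ≡ 233·1103·2118·465·2901·2176·2698·592 ≡ 12 (mod 3103)

12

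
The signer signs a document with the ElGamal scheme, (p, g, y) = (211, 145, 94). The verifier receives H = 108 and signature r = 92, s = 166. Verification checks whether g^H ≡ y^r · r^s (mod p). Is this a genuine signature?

Left side g^H mod p:
Squares mod 211: 145^1≡145, 145^2≡136, 145^4≡139, 145^8≡120, 145^16≡52, 145^32≡172, 145^64≡44
108 = 64 + 32 + 8 + 4, so 145^108 ≡ 44·172·120·139 ≡ 114 (mod 211)
Right side y^r · r^s mod p:
Squares mod 211: 94^1≡94, 94^2≡185, 94^4≡43, 94^8≡161, 94^16≡179, 94^32≡180, 94^64≡117
92 = 64 + 16 + 8 + 4, so 94^92 ≡ 117·179·161·43 ≡ 161 (mod 211)
Squares mod 211: 92^1≡92, 92^2≡24, 92^4≡154, 92^8≡84, 92^16≡93, 92^32≡209, 92^64≡4, 92^128≡16
166 = 128 + 32 + 4 + 2, so 92^166 ≡ 16·209·154·24 ≡ 99 (mod 211)
161·99 = 15939 ≡ 114 (mod 211)
114 ≡ 114 (mod 211), so the signature is genuine.

genuine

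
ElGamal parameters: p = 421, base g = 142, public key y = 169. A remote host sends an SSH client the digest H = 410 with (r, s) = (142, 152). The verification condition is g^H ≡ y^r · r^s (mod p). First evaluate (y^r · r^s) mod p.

1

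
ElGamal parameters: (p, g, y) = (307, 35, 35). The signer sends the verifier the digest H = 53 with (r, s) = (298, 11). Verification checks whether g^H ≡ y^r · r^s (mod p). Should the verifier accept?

Left side g^H mod p:
Squares mod 307: 35^1≡35, 35^2≡304, 35^4≡9, 35^8≡81, 35^16≡114, 35^32≡102
53 = 32 + 16 + 4 + 1, so 35^53 ≡ 102·114·9·35 ≡ 3 (mod 307)
Right side y^r · r^s mod p:
Squares mod 307: 35^1≡35, 35^2≡304, 35^4≡9, 35^8≡81, 35^16≡114, 35^32≡102, 35^64≡273, 35^128≡235, 35^256≡272
298 = 256 + 32 + 8 + 2, so 35^298 ≡ 272·102·81·304 ≡ 235 (mod 307)
Squares mod 307: 298^1≡298, 298^2≡81, 298^4≡114, 298^8≡102
11 = 8 + 2 + 1, so 298^11 ≡ 102·81·298 ≡ 243 (mod 307)
235·243 = 57105 ≡ 3 (mod 307)
3 ≡ 3 (mod 307), so the signature is genuine.

accept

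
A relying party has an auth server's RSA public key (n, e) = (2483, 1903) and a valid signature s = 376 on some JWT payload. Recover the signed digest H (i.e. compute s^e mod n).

s^2 ≡ 376^2 = 141376 ≡ 2328
s^4 ≡ 2328^2 = 5419584 ≡ 1678
s^8 ≡ 1678^2 = 2815684 ≡ 2445
s^16 ≡ 2445^2 = 5978025 ≡ 1444
s^32 ≡ 1444^2 = 2085136 ≡ 1899
s^64 ≡ 1899^2 = 3606201 ≡ 885
s^128 ≡ 885^2 = 783225 ≡ 1080
s^256 ≡ 1080^2 = 1166400 ≡ 1873
s^512 ≡ 1873^2 = 3508129 ≡ 2133
s^1024 ≡ 2133^2 = 4549689 ≡ 833
1903 = 1024 + 512 + 256 + 64 + 32 + 8 + 4 + 2 + 1, so s^1903 ≡ 833·2133·1873·885·1899·2445·1678·2328·376 ≡ 1312 (mod 2483)

1312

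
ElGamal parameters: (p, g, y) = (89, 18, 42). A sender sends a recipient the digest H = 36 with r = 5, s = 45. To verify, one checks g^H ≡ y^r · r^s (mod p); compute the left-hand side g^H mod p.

18^2 = 324 ≡ 57
18^4 ≡ 57^2 = 3249 ≡ 45
18^8 ≡ 45^2 = 2025 ≡ 67
18^16 ≡ 67^2 = 4489 ≡ 39
18^32 ≡ 39^2 = 1521 ≡ 8
36 = 32 + 4, so 18^36 ≡ 8·45 ≡ 4 (mod 89)

4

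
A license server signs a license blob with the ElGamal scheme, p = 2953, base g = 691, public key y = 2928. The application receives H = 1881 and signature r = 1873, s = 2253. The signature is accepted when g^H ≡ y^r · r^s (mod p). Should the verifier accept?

Left side g^H mod p:
691^2 = 477481 ≡ 2048
691^4 ≡ 2048^2 = 4194304 ≡ 1044
691^8 ≡ 1044^2 = 1089936 ≡ 279
691^16 ≡ 279^2 = 77841 ≡ 1063
691^32 ≡ 1063^2 = 1129969 ≡ 1923
691^64 ≡ 1923^2 = 3697929 ≡ 773
691^128 ≡ 773^2 = 597529 ≡ 1023
691^256 ≡ 1023^2 = 1046529 ≡ 1167
691^512 ≡ 1167^2 = 1361889 ≡ 556
691^1024 ≡ 556^2 = 309136 ≡ 2024
1881 = 1024 + 512 + 256 + 64 + 16 + 8 + 1, so 691^1881 ≡ 2024·556·1167·773·1063·279·691 ≡ 2669 (mod 2953)
Right side y^r · r^s mod p:
2928^2 = 8573184 ≡ 625
2928^4 ≡ 625^2 = 390625 ≡ 829
2928^8 ≡ 829^2 = 687241 ≡ 2145
2928^16 ≡ 2145^2 = 4601025 ≡ 251
2928^32 ≡ 251^2 = 63001 ≡ 988
2928^64 ≡ 988^2 = 976144 ≡ 1654
2928^128 ≡ 1654^2 = 2735716 ≡ 1238
2928^256 ≡ 1238^2 = 1532644 ≡ 37
2928^512 ≡ 37^2 = 1369
2928^1024 ≡ 1369^2 = 1874161 ≡ 1959
1873 = 1024 + 512 + 256 + 64 + 16 + 1, so 2928^1873 ≡ 1959·1369·37·1654·251·2928 ≡ 2227 (mod 2953)
1873^2 = 3508129 ≡ 2918
1873^4 ≡ 2918^2 = 8514724 ≡ 1225
1873^8 ≡ 1225^2 = 1500625 ≡ 501
1873^16 ≡ 501^2 = 251001 ≡ 2949
1873^32 ≡ 2949^2 = 8696601 ≡ 16
1873^64 ≡ 16^2 = 256
1873^128 ≡ 256^2 = 65536 ≡ 570
1873^256 ≡ 570^2 = 324900 ≡ 70
1873^512 ≡ 70^2 = 4900 ≡ 1947
1873^1024 ≡ 1947^2 = 3790809 ≡ 2110
1873^2048 ≡ 2110^2 = 4452100 ≡ 1929
2253 = 2048 + 128 + 64 + 8 + 4 + 1, so 1873^2253 ≡ 1929·570·256·501·1225·1873 ≡ 700 (mod 2953)
2227·700 = 1558900 ≡ 2669 (mod 2953)
2669 ≡ 2669 (mod 2953), so the signature is genuine.

accept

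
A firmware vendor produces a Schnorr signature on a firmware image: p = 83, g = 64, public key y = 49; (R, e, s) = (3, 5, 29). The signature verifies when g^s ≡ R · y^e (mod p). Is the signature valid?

g^s mod p:
Squares mod 83: 64^1≡64, 64^2≡29, 64^4≡11, 64^8≡38, 64^16≡33
29 = 16 + 8 + 4 + 1, so 64^29 ≡ 33·38·11·64 ≡ 28 (mod 83)
R · y^e mod p:
Squares mod 83: 49^1≡49, 49^2≡77, 49^4≡36
5 = 4 + 1, so 49^5 ≡ 36·49 ≡ 21 (mod 83)
3·21 = 63 ≡ 63 (mod 83)
28 ≠ 63; the check fails.

invalid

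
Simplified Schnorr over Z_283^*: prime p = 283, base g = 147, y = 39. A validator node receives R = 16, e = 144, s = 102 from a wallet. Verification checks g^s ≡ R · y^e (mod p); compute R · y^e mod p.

78

Squares mod 283: 39^1≡39, 39^2≡106, 39^4≡199, 39^8≡264, 39^16≡78, 39^32≡141, 39^64≡71, 39^128≡230
144 = 128 + 16, so 39^144 ≡ 230·78 ≡ 111 (mod 283)
R · y^e ≡ 16·111 = 1776 ≡ 78 (mod 283)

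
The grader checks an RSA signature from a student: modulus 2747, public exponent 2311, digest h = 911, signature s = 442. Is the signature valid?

valid

s^2 ≡ 442^2 = 195364 ≡ 327
s^4 ≡ 327^2 = 106929 ≡ 2543
s^8 ≡ 2543^2 = 6466849 ≡ 411
s^16 ≡ 411^2 = 168921 ≡ 1354
s^32 ≡ 1354^2 = 1833316 ≡ 1067
s^64 ≡ 1067^2 = 1138489 ≡ 1231
s^128 ≡ 1231^2 = 1515361 ≡ 1764
s^256 ≡ 1764^2 = 3111696 ≡ 2092
s^512 ≡ 2092^2 = 4376464 ≡ 493
s^1024 ≡ 493^2 = 243049 ≡ 1313
s^2048 ≡ 1313^2 = 1723969 ≡ 1600
2311 = 2048 + 256 + 4 + 2 + 1, so s^2311 ≡ 1600·2092·2543·327·442 ≡ 911 (mod 2747)
Since 911 equals the digest 911, verification succeeds.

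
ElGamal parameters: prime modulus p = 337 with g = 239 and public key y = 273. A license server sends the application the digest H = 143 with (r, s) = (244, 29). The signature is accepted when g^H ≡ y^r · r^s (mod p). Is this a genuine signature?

Left side g^H mod p:
239^143 mod 337 = 82
Right side y^r · r^s mod p:
273^244 mod 337 = 79
244^29 mod 337 = 44
79·44 = 3476 ≡ 106 (mod 337)
82 ≠ 106, so verification fails.

forged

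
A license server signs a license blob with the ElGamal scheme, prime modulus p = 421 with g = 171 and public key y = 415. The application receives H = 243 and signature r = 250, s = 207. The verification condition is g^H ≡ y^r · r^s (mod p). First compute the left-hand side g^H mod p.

171^2 = 29241 ≡ 192
171^4 ≡ 192^2 = 36864 ≡ 237
171^8 ≡ 237^2 = 56169 ≡ 176
171^16 ≡ 176^2 = 30976 ≡ 243
171^32 ≡ 243^2 = 59049 ≡ 109
171^64 ≡ 109^2 = 11881 ≡ 93
171^128 ≡ 93^2 = 8649 ≡ 229
243 = 128 + 64 + 32 + 16 + 2 + 1, so 171^243 ≡ 229·93·109·243·192·171 ≡ 306 (mod 421)

306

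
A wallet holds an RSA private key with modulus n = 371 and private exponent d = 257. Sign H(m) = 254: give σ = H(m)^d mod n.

(H(m))^257 mod 371 = 256

256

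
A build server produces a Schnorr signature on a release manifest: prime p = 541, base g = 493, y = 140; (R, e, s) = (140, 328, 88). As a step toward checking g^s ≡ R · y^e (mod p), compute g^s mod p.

228

Squares mod 541: 493^1≡493, 493^2≡140, 493^4≡124, 493^8≡228, 493^16≡48, 493^32≡140, 493^64≡124
88 = 64 + 16 + 8, so 493^88 ≡ 124·48·228 ≡ 228 (mod 541)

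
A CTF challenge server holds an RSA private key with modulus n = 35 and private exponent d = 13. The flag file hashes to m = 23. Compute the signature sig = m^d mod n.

23

Squares mod 35: m^1≡23, m^2≡4, m^4≡16, m^8≡11
13 = 8 + 4 + 1, so m^13 ≡ 11·16·23 ≡ 23 (mod 35)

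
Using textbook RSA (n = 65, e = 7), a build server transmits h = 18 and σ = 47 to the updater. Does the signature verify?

verifies

Squares mod 65: σ^1≡47, σ^2≡64, σ^4≡1
7 = 4 + 2 + 1, so σ^7 ≡ 1·64·47 ≡ 18 (mod 65)
Since 18 equals the digest 18, verification succeeds.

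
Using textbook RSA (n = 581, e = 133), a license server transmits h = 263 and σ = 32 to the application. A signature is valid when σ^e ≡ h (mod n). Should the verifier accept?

accept

Squares mod 581: σ^1≡32, σ^2≡443, σ^4≡452, σ^8≡373, σ^16≡270, σ^32≡275, σ^64≡95, σ^128≡310
133 = 128 + 4 + 1, so σ^133 ≡ 310·452·32 ≡ 263 (mod 581)
σ^133 mod 581 = 263 matches h.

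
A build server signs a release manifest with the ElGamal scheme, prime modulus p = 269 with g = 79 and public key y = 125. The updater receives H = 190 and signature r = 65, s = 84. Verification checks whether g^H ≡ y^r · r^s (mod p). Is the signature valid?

Left side g^H mod p:
Squares mod 269: 79^1≡79, 79^2≡54, 79^4≡226, 79^8≡235, 79^16≡80, 79^32≡213, 79^64≡177, 79^128≡125
190 = 128 + 32 + 16 + 8 + 4 + 2, so 79^190 ≡ 125·213·80·235·226·54 ≡ 66 (mod 269)
Right side y^r · r^s mod p:
Squares mod 269: 125^1≡125, 125^2≡23, 125^4≡260, 125^8≡81, 125^16≡105, 125^32≡265, 125^64≡16
65 = 64 + 1, so 125^65 ≡ 16·125 ≡ 117 (mod 269)
Squares mod 269: 65^1≡65, 65^2≡190, 65^4≡54, 65^8≡226, 65^16≡235, 65^32≡80, 65^64≡213
84 = 64 + 16 + 4, so 65^84 ≡ 213·235·54 ≡ 58 (mod 269)
117·58 = 6786 ≡ 61 (mod 269)
66 ≠ 61, so verification fails.

invalid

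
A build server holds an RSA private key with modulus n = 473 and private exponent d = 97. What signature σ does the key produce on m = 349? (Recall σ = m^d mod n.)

420

Squares mod 473: m^1≡349, m^2≡240, m^4≡367, m^8≡357, m^16≡212, m^32≡9, m^64≡81
97 = 64 + 32 + 1, so m^97 ≡ 81·9·349 ≡ 420 (mod 473)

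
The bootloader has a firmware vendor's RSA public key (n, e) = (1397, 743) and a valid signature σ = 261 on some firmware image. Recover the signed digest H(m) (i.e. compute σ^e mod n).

721

σ^2 ≡ 261^2 = 68121 ≡ 1065
σ^4 ≡ 1065^2 = 1134225 ≡ 1258
σ^8 ≡ 1258^2 = 1582564 ≡ 1160
σ^16 ≡ 1160^2 = 1345600 ≡ 289
σ^32 ≡ 289^2 = 83521 ≡ 1098
σ^64 ≡ 1098^2 = 1205604 ≡ 1390
σ^128 ≡ 1390^2 = 1932100 ≡ 49
σ^256 ≡ 49^2 = 2401 ≡ 1004
σ^512 ≡ 1004^2 = 1008016 ≡ 779
743 = 512 + 128 + 64 + 32 + 4 + 2 + 1, so σ^743 ≡ 779·49·1390·1098·1258·1065·261 ≡ 721 (mod 1397)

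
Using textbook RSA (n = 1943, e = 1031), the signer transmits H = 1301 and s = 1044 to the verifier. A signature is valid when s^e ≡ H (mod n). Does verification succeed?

Squares mod 1943: s^1≡1044, s^2≡1856, s^4≡1740, s^8≡406, s^16≡1624, s^32≡725, s^64≡1015, s^128≡435, s^256≡754, s^512≡1160, s^1024≡1044
1031 = 1024 + 4 + 2 + 1, so s^1031 ≡ 1044·1740·1856·1044 ≡ 406 (mod 1943)
s^1031 mod 1943 = 406, but H = 1301.

fails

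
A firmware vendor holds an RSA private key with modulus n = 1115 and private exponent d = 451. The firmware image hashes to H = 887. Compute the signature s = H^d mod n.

148

H^2 ≡ 887^2 = 786769 ≡ 694
H^4 ≡ 694^2 = 481636 ≡ 1071
H^8 ≡ 1071^2 = 1147041 ≡ 821
H^16 ≡ 821^2 = 674041 ≡ 581
H^32 ≡ 581^2 = 337561 ≡ 831
H^64 ≡ 831^2 = 690561 ≡ 376
H^128 ≡ 376^2 = 141376 ≡ 886
H^256 ≡ 886^2 = 784996 ≡ 36
451 = 256 + 128 + 64 + 2 + 1, so H^451 ≡ 36·886·376·694·887 ≡ 148 (mod 1115)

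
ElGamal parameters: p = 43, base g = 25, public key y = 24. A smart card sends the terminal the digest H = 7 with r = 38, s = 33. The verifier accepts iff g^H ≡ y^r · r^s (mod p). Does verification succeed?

Left side g^H mod p:
Squares mod 43: 25^1≡25, 25^2≡23, 25^4≡13
7 = 4 + 2 + 1, so 25^7 ≡ 13·23·25 ≡ 36 (mod 43)
Right side y^r · r^s mod p:
Squares mod 43: 24^1≡24, 24^2≡17, 24^4≡31, 24^8≡15, 24^16≡10, 24^32≡14
38 = 32 + 4 + 2, so 24^38 ≡ 14·31·17 ≡ 25 (mod 43)
Squares mod 43: 38^1≡38, 38^2≡25, 38^4≡23, 38^8≡13, 38^16≡40, 38^32≡9
33 = 32 + 1, so 38^33 ≡ 9·38 ≡ 41 (mod 43)
25·41 = 1025 ≡ 36 (mod 43)
36 ≡ 36 (mod 43), so the signature is genuine.

passes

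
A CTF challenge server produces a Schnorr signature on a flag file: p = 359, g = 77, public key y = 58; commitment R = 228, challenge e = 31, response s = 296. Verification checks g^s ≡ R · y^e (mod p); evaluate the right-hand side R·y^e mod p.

235

Squares mod 359: 58^1≡58, 58^2≡133, 58^4≡98, 58^8≡270, 58^16≡23
31 = 16 + 8 + 4 + 2 + 1, so 58^31 ≡ 23·270·98·133·58 ≡ 201 (mod 359)
R · y^e ≡ 228·201 = 45828 ≡ 235 (mod 359)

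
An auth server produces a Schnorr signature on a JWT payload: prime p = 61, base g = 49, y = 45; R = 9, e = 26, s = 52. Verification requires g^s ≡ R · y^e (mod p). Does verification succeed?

passes

g^s mod p:
49^2 = 2401 ≡ 22
49^4 ≡ 22^2 = 484 ≡ 57
49^8 ≡ 57^2 = 3249 ≡ 16
49^16 ≡ 16^2 = 256 ≡ 12
49^32 ≡ 12^2 = 144 ≡ 22
52 = 32 + 16 + 4, so 49^52 ≡ 22·12·57 ≡ 42 (mod 61)
R · y^e mod p:
45^2 = 2025 ≡ 12
45^4 ≡ 12^2 = 144 ≡ 22
45^8 ≡ 22^2 = 484 ≡ 57
45^16 ≡ 57^2 = 3249 ≡ 16
26 = 16 + 8 + 2, so 45^26 ≡ 16·57·12 ≡ 25 (mod 61)
9·25 = 225 ≡ 42 (mod 61)
42 ≡ 42 (mod 61); signature holds.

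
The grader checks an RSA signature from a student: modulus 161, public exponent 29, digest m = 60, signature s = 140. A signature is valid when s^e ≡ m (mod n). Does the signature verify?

does not verify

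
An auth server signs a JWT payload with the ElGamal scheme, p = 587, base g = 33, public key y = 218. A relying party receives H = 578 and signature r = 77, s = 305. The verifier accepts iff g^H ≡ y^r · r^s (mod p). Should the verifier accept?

reject

Left side g^H mod p:
33^578 mod 587 = 312
Right side y^r · r^s mod p:
218^77 mod 587 = 363
77^305 mod 587 = 242
363·242 = 87846 ≡ 383 (mod 587)
312 ≠ 383, so verification fails.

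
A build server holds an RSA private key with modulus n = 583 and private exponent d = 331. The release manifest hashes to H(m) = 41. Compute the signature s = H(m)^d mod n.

(H(m))^2 ≡ 41^2 = 1681 ≡ 515
(H(m))^4 ≡ 515^2 = 265225 ≡ 543
(H(m))^8 ≡ 543^2 = 294849 ≡ 434
(H(m))^16 ≡ 434^2 = 188356 ≡ 47
(H(m))^32 ≡ 47^2 = 2209 ≡ 460
(H(m))^64 ≡ 460^2 = 211600 ≡ 554
(H(m))^128 ≡ 554^2 = 306916 ≡ 258
(H(m))^256 ≡ 258^2 = 66564 ≡ 102
331 = 256 + 64 + 8 + 2 + 1, so (H(m))^331 ≡ 102·554·434·515·41 ≡ 404 (mod 583)

404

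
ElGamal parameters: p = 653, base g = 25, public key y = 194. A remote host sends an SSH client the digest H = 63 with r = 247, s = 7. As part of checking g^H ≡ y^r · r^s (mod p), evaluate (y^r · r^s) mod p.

59

194^247 mod 653 = 74
247^7 mod 653 = 292
y^r · r^s ≡ 74·292 = 21608 ≡ 59 (mod 653)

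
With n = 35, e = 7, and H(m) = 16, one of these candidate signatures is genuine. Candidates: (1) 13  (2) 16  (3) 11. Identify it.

2

Candidate 1: Squares mod 35: 13^1≡13, 13^2≡29, 13^4≡1; 7 = 4 + 2 + 1, so 13^7 ≡ 1·29·13 ≡ 27 (mod 35)
Candidate 2: Squares mod 35: 16^1≡16, 16^2≡11, 16^4≡16; 7 = 4 + 2 + 1, so 16^7 ≡ 16·11·16 ≡ 16 (mod 35)
  → matches H(m) = 16
Candidate 3: Squares mod 35: 11^1≡11, 11^2≡16, 11^4≡11; 7 = 4 + 2 + 1, so 11^7 ≡ 11·16·11 ≡ 11 (mod 35)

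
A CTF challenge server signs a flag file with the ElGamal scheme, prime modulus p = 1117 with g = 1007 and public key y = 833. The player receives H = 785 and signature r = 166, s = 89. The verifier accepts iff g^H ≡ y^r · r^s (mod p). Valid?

yes

Left side g^H mod p:
1007^2 = 1014049 ≡ 930
1007^4 ≡ 930^2 = 864900 ≡ 342
1007^8 ≡ 342^2 = 116964 ≡ 796
1007^16 ≡ 796^2 = 633616 ≡ 277
1007^32 ≡ 277^2 = 76729 ≡ 773
1007^64 ≡ 773^2 = 597529 ≡ 1051
1007^128 ≡ 1051^2 = 1104601 ≡ 1005
1007^256 ≡ 1005^2 = 1010025 ≡ 257
1007^512 ≡ 257^2 = 66049 ≡ 146
785 = 512 + 256 + 16 + 1, so 1007^785 ≡ 146·257·277·1007 ≡ 1074 (mod 1117)
Right side y^r · r^s mod p:
833^2 = 693889 ≡ 232
833^4 ≡ 232^2 = 53824 ≡ 208
833^8 ≡ 208^2 = 43264 ≡ 818
833^16 ≡ 818^2 = 669124 ≡ 41
833^32 ≡ 41^2 = 1681 ≡ 564
833^64 ≡ 564^2 = 318096 ≡ 868
833^128 ≡ 868^2 = 753424 ≡ 566
166 = 128 + 32 + 4 + 2, so 833^166 ≡ 566·564·208·232 ≡ 66 (mod 1117)
166^2 = 27556 ≡ 748
166^4 ≡ 748^2 = 559504 ≡ 1004
166^8 ≡ 1004^2 = 1008016 ≡ 482
166^16 ≡ 482^2 = 232324 ≡ 1105
166^32 ≡ 1105^2 = 1221025 ≡ 144
166^64 ≡ 144^2 = 20736 ≡ 630
89 = 64 + 16 + 8 + 1, so 166^89 ≡ 630·1105·482·166 ≡ 524 (mod 1117)
66·524 = 34584 ≡ 1074 (mod 1117)
1074 ≡ 1074 (mod 1117), so the signature is genuine.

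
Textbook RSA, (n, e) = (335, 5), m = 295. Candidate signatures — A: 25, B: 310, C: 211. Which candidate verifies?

Candidate A: Squares mod 335: 25^1≡25, 25^2≡290, 25^4≡15; 5 = 4 + 1, so 25^5 ≡ 15·25 ≡ 40 (mod 335)
Candidate B: Squares mod 335: 310^1≡310, 310^2≡290, 310^4≡15; 5 = 4 + 1, so 310^5 ≡ 15·310 ≡ 295 (mod 335)
  → matches m = 295
Candidate C: Squares mod 335: 211^1≡211, 211^2≡301, 211^4≡151; 5 = 4 + 1, so 211^5 ≡ 151·211 ≡ 36 (mod 335)

B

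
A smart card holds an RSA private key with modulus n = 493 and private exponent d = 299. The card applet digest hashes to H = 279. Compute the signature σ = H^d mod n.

14

H^2 ≡ 279^2 = 77841 ≡ 440
H^4 ≡ 440^2 = 193600 ≡ 344
H^8 ≡ 344^2 = 118336 ≡ 16
H^16 ≡ 16^2 = 256
H^32 ≡ 256^2 = 65536 ≡ 460
H^64 ≡ 460^2 = 211600 ≡ 103
H^128 ≡ 103^2 = 10609 ≡ 256
H^256 ≡ 256^2 = 65536 ≡ 460
299 = 256 + 32 + 8 + 2 + 1, so H^299 ≡ 460·460·16·440·279 ≡ 14 (mod 493)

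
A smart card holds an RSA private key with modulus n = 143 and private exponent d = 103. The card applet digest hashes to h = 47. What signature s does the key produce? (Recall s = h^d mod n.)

5

h^103 mod 143 = 5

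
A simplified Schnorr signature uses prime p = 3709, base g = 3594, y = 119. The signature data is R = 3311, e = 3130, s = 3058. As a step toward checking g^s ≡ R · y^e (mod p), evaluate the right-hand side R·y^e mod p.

881

119^2 = 14161 ≡ 3034
119^4 ≡ 3034^2 = 9205156 ≡ 3127
119^8 ≡ 3127^2 = 9778129 ≡ 1205
119^16 ≡ 1205^2 = 1452025 ≡ 1806
119^32 ≡ 1806^2 = 3261636 ≡ 1425
119^64 ≡ 1425^2 = 2030625 ≡ 1802
119^128 ≡ 1802^2 = 3247204 ≡ 1829
119^256 ≡ 1829^2 = 3345241 ≡ 3432
119^512 ≡ 3432^2 = 11778624 ≡ 2549
119^1024 ≡ 2549^2 = 6497401 ≡ 2942
119^2048 ≡ 2942^2 = 8655364 ≡ 2267
3130 = 2048 + 1024 + 32 + 16 + 8 + 2, so 119^3130 ≡ 2267·2942·1425·1806·1205·3034 ≡ 3567 (mod 3709)
R · y^e ≡ 3311·3567 = 11810337 ≡ 881 (mod 3709)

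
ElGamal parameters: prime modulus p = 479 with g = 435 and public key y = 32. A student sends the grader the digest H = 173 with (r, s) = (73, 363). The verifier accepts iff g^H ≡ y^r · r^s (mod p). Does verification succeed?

fails

Left side g^H mod p:
435^173 mod 479 = 358
Right side y^r · r^s mod p:
32^73 mod 479 = 7
73^363 mod 479 = 72
7·72 = 504 ≡ 25 (mod 479)
358 ≠ 25, so verification fails.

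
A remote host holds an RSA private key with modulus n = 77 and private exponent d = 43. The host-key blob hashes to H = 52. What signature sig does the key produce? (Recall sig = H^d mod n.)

17

H^2 ≡ 52^2 = 2704 ≡ 9
H^4 ≡ 9^2 = 81 ≡ 4
H^8 ≡ 4^2 = 16
H^16 ≡ 16^2 = 256 ≡ 25
H^32 ≡ 25^2 = 625 ≡ 9
43 = 32 + 8 + 2 + 1, so H^43 ≡ 9·16·9·52 ≡ 17 (mod 77)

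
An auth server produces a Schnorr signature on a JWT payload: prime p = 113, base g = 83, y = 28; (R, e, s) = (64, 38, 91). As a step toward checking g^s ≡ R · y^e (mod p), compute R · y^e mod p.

28^2 = 784 ≡ 106
28^4 ≡ 106^2 = 11236 ≡ 49
28^8 ≡ 49^2 = 2401 ≡ 28
28^16 ≡ 28^2 = 784 ≡ 106
28^32 ≡ 106^2 = 11236 ≡ 49
38 = 32 + 4 + 2, so 28^38 ≡ 49·49·106 ≡ 30 (mod 113)
R · y^e ≡ 64·30 = 1920 ≡ 112 (mod 113)

112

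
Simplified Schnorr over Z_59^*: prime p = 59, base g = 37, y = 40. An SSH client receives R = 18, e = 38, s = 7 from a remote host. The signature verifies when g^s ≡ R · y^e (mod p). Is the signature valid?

g^s mod p:
37^2 = 1369 ≡ 12
37^4 ≡ 12^2 = 144 ≡ 26
7 = 4 + 2 + 1, so 37^7 ≡ 26·12·37 ≡ 39 (mod 59)
R · y^e mod p:
40^2 = 1600 ≡ 7
40^4 ≡ 7^2 = 49
40^8 ≡ 49^2 = 2401 ≡ 41
40^16 ≡ 41^2 = 1681 ≡ 29
40^32 ≡ 29^2 = 841 ≡ 15
38 = 32 + 4 + 2, so 40^38 ≡ 15·49·7 ≡ 12 (mod 59)
18·12 = 216 ≡ 39 (mod 59)
39 ≡ 39 (mod 59); signature holds.

valid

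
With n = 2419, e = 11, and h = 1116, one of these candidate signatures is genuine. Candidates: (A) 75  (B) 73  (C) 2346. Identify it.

Candidate A: Squares mod 2419: 75^1≡75, 75^2≡787, 75^4≡105, 75^8≡1349; 11 = 8 + 2 + 1, so 75^11 ≡ 1349·787·75 ≡ 921 (mod 2419)
Candidate B: Squares mod 2419: 73^1≡73, 73^2≡491, 73^4≡1600, 73^8≡698; 11 = 8 + 2 + 1, so 73^11 ≡ 698·491·73 ≡ 1116 (mod 2419)
  → matches h = 1116
Candidate C: Squares mod 2419: 2346^1≡2346, 2346^2≡491, 2346^4≡1600, 2346^8≡698; 11 = 8 + 2 + 1, so 2346^11 ≡ 698·491·2346 ≡ 1303 (mod 2419)

B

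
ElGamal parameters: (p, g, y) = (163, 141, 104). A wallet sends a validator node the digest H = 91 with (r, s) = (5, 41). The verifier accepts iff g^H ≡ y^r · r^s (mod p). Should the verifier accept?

Left side g^H mod p:
Squares mod 163: 141^1≡141, 141^2≡158, 141^4≡25, 141^8≡136, 141^16≡77, 141^32≡61, 141^64≡135
91 = 64 + 16 + 8 + 2 + 1, so 141^91 ≡ 135·77·136·158·141 ≡ 28 (mod 163)
Right side y^r · r^s mod p:
Squares mod 163: 104^1≡104, 104^2≡58, 104^4≡104
5 = 4 + 1, so 104^5 ≡ 104·104 ≡ 58 (mod 163)
Squares mod 163: 5^1≡5, 5^2≡25, 5^4≡136, 5^8≡77, 5^16≡61, 5^32≡135
41 = 32 + 8 + 1, so 5^41 ≡ 135·77·5 ≡ 141 (mod 163)
58·141 = 8178 ≡ 28 (mod 163)
28 ≡ 28 (mod 163), so the signature is genuine.

accept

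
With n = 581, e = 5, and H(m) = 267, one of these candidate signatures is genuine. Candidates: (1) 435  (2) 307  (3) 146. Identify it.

1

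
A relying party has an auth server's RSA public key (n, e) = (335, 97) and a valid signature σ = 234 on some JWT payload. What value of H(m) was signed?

4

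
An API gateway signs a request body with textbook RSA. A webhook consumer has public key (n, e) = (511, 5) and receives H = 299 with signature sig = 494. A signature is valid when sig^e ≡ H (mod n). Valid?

sig^5 mod 511 = 212
sig^5 mod 511 = 212, but H = 299.

no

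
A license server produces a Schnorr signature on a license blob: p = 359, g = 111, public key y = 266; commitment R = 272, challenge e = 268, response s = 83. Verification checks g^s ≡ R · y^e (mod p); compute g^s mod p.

111^2 = 12321 ≡ 115
111^4 ≡ 115^2 = 13225 ≡ 301
111^8 ≡ 301^2 = 90601 ≡ 133
111^16 ≡ 133^2 = 17689 ≡ 98
111^32 ≡ 98^2 = 9604 ≡ 270
111^64 ≡ 270^2 = 72900 ≡ 23
83 = 64 + 16 + 2 + 1, so 111^83 ≡ 23·98·115·111 ≡ 255 (mod 359)

255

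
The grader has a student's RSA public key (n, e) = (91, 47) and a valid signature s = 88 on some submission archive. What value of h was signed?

s^2 ≡ 88^2 = 7744 ≡ 9
s^4 ≡ 9^2 = 81
s^8 ≡ 81^2 = 6561 ≡ 9
s^16 ≡ 9^2 = 81
s^32 ≡ 81^2 = 6561 ≡ 9
47 = 32 + 8 + 4 + 2 + 1, so s^47 ≡ 9·9·81·9·88 ≡ 30 (mod 91)

30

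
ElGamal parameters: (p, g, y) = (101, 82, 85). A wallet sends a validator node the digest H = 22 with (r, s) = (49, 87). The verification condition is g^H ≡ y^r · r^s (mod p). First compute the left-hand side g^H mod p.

56

82^22 mod 101 = 56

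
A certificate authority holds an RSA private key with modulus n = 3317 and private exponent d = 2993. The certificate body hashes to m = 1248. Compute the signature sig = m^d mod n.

Squares mod 3317: m^1≡1248, m^2≡1831, m^4≡2391, m^8≡1690, m^16≡163, m^32≡33, m^64≡1089, m^128≡1752, m^256≡1279, m^512≡560, m^1024≡1802, m^2048≡3178
2993 = 2048 + 512 + 256 + 128 + 32 + 16 + 1, so m^2993 ≡ 3178·560·1279·1752·33·163·1248 ≡ 1659 (mod 3317)

1659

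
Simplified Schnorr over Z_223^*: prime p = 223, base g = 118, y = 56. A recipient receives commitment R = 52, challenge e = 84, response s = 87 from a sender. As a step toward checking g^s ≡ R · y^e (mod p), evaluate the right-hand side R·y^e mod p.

56^2 = 3136 ≡ 14
56^4 ≡ 14^2 = 196
56^8 ≡ 196^2 = 38416 ≡ 60
56^16 ≡ 60^2 = 3600 ≡ 32
56^32 ≡ 32^2 = 1024 ≡ 132
56^64 ≡ 132^2 = 17424 ≡ 30
84 = 64 + 16 + 4, so 56^84 ≡ 30·32·196 ≡ 171 (mod 223)
R · y^e ≡ 52·171 = 8892 ≡ 195 (mod 223)

195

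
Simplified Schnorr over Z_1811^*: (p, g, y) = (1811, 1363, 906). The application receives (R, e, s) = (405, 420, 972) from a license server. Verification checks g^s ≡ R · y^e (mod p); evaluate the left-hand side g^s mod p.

1363^2 = 1857769 ≡ 1494
1363^4 ≡ 1494^2 = 2232036 ≡ 884
1363^8 ≡ 884^2 = 781456 ≡ 915
1363^16 ≡ 915^2 = 837225 ≡ 543
1363^32 ≡ 543^2 = 294849 ≡ 1467
1363^64 ≡ 1467^2 = 2152089 ≡ 621
1363^128 ≡ 621^2 = 385641 ≡ 1709
1363^256 ≡ 1709^2 = 2920681 ≡ 1349
1363^512 ≡ 1349^2 = 1819801 ≡ 1557
972 = 512 + 256 + 128 + 64 + 8 + 4, so 1363^972 ≡ 1557·1349·1709·621·915·884 ≡ 142 (mod 1811)

142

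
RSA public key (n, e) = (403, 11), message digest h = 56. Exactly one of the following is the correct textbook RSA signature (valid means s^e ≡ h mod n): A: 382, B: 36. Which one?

Candidate A: 382^2 = 145924 ≡ 38; 382^4 ≡ 38^2 = 1444 ≡ 235; 382^8 ≡ 235^2 = 55225 ≡ 14; 11 = 8 + 2 + 1, so 382^11 ≡ 14·38·382 ≡ 112 (mod 403)
Candidate B: 36^2 = 1296 ≡ 87; 36^4 ≡ 87^2 = 7569 ≡ 315; 36^8 ≡ 315^2 = 99225 ≡ 87; 11 = 8 + 2 + 1, so 36^11 ≡ 87·87·36 ≡ 56 (mod 403)
  → matches h = 56

B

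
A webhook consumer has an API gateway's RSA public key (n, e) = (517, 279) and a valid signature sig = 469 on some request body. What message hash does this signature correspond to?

sig^2 ≡ 469^2 = 219961 ≡ 236
sig^4 ≡ 236^2 = 55696 ≡ 377
sig^8 ≡ 377^2 = 142129 ≡ 471
sig^16 ≡ 471^2 = 221841 ≡ 48
sig^32 ≡ 48^2 = 2304 ≡ 236
sig^64 ≡ 236^2 = 55696 ≡ 377
sig^128 ≡ 377^2 = 142129 ≡ 471
sig^256 ≡ 471^2 = 221841 ≡ 48
279 = 256 + 16 + 4 + 2 + 1, so sig^279 ≡ 48·48·377·236·469 ≡ 140 (mod 517)

140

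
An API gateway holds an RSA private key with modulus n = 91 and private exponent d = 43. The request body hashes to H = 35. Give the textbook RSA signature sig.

H^2 ≡ 35^2 = 1225 ≡ 42
H^4 ≡ 42^2 = 1764 ≡ 35
H^8 ≡ 35^2 = 1225 ≡ 42
H^16 ≡ 42^2 = 1764 ≡ 35
H^32 ≡ 35^2 = 1225 ≡ 42
43 = 32 + 8 + 2 + 1, so H^43 ≡ 42·42·42·35 ≡ 35 (mod 91)

35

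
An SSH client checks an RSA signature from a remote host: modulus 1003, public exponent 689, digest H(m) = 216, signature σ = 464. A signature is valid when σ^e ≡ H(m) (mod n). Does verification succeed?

fails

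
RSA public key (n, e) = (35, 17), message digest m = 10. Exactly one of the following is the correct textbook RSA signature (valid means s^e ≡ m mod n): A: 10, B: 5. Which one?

B

Candidate A: 10^17 mod 35 = 5
Candidate B: 5^17 mod 35 = 10
  → matches m = 10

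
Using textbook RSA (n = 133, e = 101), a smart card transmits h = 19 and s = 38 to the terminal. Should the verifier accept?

accept

Squares mod 133: s^1≡38, s^2≡114, s^4≡95, s^8≡114, s^16≡95, s^32≡114, s^64≡95
101 = 64 + 32 + 4 + 1, so s^101 ≡ 95·114·95·38 ≡ 19 (mod 133)
s^101 mod 133 = 19 matches h.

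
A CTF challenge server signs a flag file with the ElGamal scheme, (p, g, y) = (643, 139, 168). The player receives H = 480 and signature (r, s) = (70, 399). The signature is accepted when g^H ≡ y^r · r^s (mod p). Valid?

Left side g^H mod p:
Squares mod 643: 139^1≡139, 139^2≡31, 139^4≡318, 139^8≡173, 139^16≡351, 139^32≡388, 139^64≡82, 139^128≡294, 139^256≡274
480 = 256 + 128 + 64 + 32, so 139^480 ≡ 274·294·82·388 ≡ 631 (mod 643)
Right side y^r · r^s mod p:
Squares mod 643: 168^1≡168, 168^2≡575, 168^4≡123, 168^8≡340, 168^16≡503, 168^32≡310, 168^64≡293
70 = 64 + 4 + 2, so 168^70 ≡ 293·123·575 ≡ 464 (mod 643)
Squares mod 643: 70^1≡70, 70^2≡399, 70^4≡380, 70^8≡368, 70^16≡394, 70^32≡273, 70^64≡584, 70^128≡266, 70^256≡26
399 = 256 + 128 + 8 + 4 + 2 + 1, so 70^399 ≡ 26·266·368·380·399·70 ≡ 90 (mod 643)
464·90 = 41760 ≡ 608 (mod 643)
631 ≠ 608, so verification fails.

no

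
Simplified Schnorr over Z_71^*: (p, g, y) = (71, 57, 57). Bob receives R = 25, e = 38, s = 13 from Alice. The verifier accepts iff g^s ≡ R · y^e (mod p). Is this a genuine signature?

g^s mod p:
Squares mod 71: 57^1≡57, 57^2≡54, 57^4≡5, 57^8≡25
13 = 8 + 4 + 1, so 57^13 ≡ 25·5·57 ≡ 25 (mod 71)
R · y^e mod p:
Squares mod 71: 57^1≡57, 57^2≡54, 57^4≡5, 57^8≡25, 57^16≡57, 57^32≡54
38 = 32 + 4 + 2, so 57^38 ≡ 54·5·54 ≡ 25 (mod 71)
25·25 = 625 ≡ 57 (mod 71)
25 ≠ 57; the check fails.

forged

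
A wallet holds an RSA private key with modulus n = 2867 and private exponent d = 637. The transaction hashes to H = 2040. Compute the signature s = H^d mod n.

Squares mod 2867: H^1≡2040, H^2≡1583, H^4≡131, H^8≡2826, H^16≡1681, H^32≡1766, H^64≡2327, H^128≡2033, H^256≡1742, H^512≡1278
637 = 512 + 64 + 32 + 16 + 8 + 4 + 1, so H^637 ≡ 1278·2327·1766·1681·2826·131·2040 ≡ 857 (mod 2867)

857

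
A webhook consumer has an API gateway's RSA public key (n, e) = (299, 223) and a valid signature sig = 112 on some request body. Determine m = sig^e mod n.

226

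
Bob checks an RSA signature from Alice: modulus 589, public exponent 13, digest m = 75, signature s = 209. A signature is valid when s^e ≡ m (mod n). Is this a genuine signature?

forged

s^2 ≡ 209^2 = 43681 ≡ 95
s^4 ≡ 95^2 = 9025 ≡ 190
s^8 ≡ 190^2 = 36100 ≡ 171
13 = 8 + 4 + 1, so s^13 ≡ 171·190·209 ≡ 418 (mod 589)
418 ≠ 75, so verification fails.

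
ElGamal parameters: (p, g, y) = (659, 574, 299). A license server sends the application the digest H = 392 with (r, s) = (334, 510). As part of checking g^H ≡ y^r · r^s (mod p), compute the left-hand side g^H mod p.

574^2 = 329476 ≡ 635
574^4 ≡ 635^2 = 403225 ≡ 576
574^8 ≡ 576^2 = 331776 ≡ 299
574^16 ≡ 299^2 = 89401 ≡ 436
574^32 ≡ 436^2 = 190096 ≡ 304
574^64 ≡ 304^2 = 92416 ≡ 156
574^128 ≡ 156^2 = 24336 ≡ 612
574^256 ≡ 612^2 = 374544 ≡ 232
392 = 256 + 128 + 8, so 574^392 ≡ 232·612·299 ≡ 436 (mod 659)

436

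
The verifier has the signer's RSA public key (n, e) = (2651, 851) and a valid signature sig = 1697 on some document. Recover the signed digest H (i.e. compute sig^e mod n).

322

sig^2 ≡ 1697^2 = 2879809 ≡ 823
sig^4 ≡ 823^2 = 677329 ≡ 1324
sig^8 ≡ 1324^2 = 1752976 ≡ 665
sig^16 ≡ 665^2 = 442225 ≡ 2159
sig^32 ≡ 2159^2 = 4661281 ≡ 823
sig^64 ≡ 823^2 = 677329 ≡ 1324
sig^128 ≡ 1324^2 = 1752976 ≡ 665
sig^256 ≡ 665^2 = 442225 ≡ 2159
sig^512 ≡ 2159^2 = 4661281 ≡ 823
851 = 512 + 256 + 64 + 16 + 2 + 1, so sig^851 ≡ 823·2159·1324·2159·823·1697 ≡ 322 (mod 2651)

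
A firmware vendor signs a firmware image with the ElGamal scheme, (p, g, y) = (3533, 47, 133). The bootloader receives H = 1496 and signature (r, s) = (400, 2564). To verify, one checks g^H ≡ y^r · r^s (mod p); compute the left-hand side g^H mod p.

184

47^2 = 2209
47^4 ≡ 2209^2 = 4879681 ≡ 608
47^8 ≡ 608^2 = 369664 ≡ 2232
47^16 ≡ 2232^2 = 4981824 ≡ 294
47^32 ≡ 294^2 = 86436 ≡ 1644
47^64 ≡ 1644^2 = 2702736 ≡ 3524
47^128 ≡ 3524^2 = 12418576 ≡ 81
47^256 ≡ 81^2 = 6561 ≡ 3028
47^512 ≡ 3028^2 = 9168784 ≡ 649
47^1024 ≡ 649^2 = 421201 ≡ 774
1496 = 1024 + 256 + 128 + 64 + 16 + 8, so 47^1496 ≡ 774·3028·81·3524·294·2232 ≡ 184 (mod 3533)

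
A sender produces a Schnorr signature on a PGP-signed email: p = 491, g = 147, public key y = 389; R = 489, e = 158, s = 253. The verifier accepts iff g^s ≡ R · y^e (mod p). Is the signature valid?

g^s mod p:
147^253 mod 491 = 134
R · y^e mod p:
389^158 mod 491 = 424
489·424 = 207336 ≡ 134 (mod 491)
134 ≡ 134 (mod 491); signature holds.

valid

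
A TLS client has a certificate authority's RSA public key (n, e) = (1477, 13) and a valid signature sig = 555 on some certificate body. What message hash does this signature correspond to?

191

sig^2 ≡ 555^2 = 308025 ≡ 809
sig^4 ≡ 809^2 = 654481 ≡ 170
sig^8 ≡ 170^2 = 28900 ≡ 837
13 = 8 + 4 + 1, so sig^13 ≡ 837·170·555 ≡ 191 (mod 1477)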